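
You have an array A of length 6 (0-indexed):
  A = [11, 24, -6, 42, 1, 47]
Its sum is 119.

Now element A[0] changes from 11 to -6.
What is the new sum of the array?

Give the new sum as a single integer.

Answer: 102

Derivation:
Old value at index 0: 11
New value at index 0: -6
Delta = -6 - 11 = -17
New sum = old_sum + delta = 119 + (-17) = 102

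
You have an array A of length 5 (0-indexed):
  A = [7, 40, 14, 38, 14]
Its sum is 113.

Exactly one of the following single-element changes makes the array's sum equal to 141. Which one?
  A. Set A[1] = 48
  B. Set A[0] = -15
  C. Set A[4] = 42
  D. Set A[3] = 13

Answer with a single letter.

Answer: C

Derivation:
Option A: A[1] 40->48, delta=8, new_sum=113+(8)=121
Option B: A[0] 7->-15, delta=-22, new_sum=113+(-22)=91
Option C: A[4] 14->42, delta=28, new_sum=113+(28)=141 <-- matches target
Option D: A[3] 38->13, delta=-25, new_sum=113+(-25)=88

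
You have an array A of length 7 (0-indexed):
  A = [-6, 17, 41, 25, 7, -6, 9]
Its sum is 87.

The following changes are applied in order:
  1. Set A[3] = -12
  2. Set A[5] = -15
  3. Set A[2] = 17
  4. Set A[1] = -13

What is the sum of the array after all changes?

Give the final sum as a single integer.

Initial sum: 87
Change 1: A[3] 25 -> -12, delta = -37, sum = 50
Change 2: A[5] -6 -> -15, delta = -9, sum = 41
Change 3: A[2] 41 -> 17, delta = -24, sum = 17
Change 4: A[1] 17 -> -13, delta = -30, sum = -13

Answer: -13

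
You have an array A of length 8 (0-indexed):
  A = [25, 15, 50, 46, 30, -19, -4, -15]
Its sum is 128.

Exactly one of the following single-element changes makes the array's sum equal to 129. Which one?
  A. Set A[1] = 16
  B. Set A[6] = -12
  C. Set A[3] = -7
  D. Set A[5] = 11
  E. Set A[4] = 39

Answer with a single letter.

Answer: A

Derivation:
Option A: A[1] 15->16, delta=1, new_sum=128+(1)=129 <-- matches target
Option B: A[6] -4->-12, delta=-8, new_sum=128+(-8)=120
Option C: A[3] 46->-7, delta=-53, new_sum=128+(-53)=75
Option D: A[5] -19->11, delta=30, new_sum=128+(30)=158
Option E: A[4] 30->39, delta=9, new_sum=128+(9)=137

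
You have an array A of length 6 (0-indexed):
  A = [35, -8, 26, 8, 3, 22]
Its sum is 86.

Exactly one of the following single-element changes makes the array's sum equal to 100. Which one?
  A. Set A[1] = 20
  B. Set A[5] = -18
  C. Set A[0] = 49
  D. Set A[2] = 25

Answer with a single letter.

Option A: A[1] -8->20, delta=28, new_sum=86+(28)=114
Option B: A[5] 22->-18, delta=-40, new_sum=86+(-40)=46
Option C: A[0] 35->49, delta=14, new_sum=86+(14)=100 <-- matches target
Option D: A[2] 26->25, delta=-1, new_sum=86+(-1)=85

Answer: C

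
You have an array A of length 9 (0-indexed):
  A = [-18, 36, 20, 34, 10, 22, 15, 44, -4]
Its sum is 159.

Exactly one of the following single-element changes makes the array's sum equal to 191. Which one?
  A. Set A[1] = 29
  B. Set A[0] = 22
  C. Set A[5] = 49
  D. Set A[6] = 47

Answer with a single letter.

Option A: A[1] 36->29, delta=-7, new_sum=159+(-7)=152
Option B: A[0] -18->22, delta=40, new_sum=159+(40)=199
Option C: A[5] 22->49, delta=27, new_sum=159+(27)=186
Option D: A[6] 15->47, delta=32, new_sum=159+(32)=191 <-- matches target

Answer: D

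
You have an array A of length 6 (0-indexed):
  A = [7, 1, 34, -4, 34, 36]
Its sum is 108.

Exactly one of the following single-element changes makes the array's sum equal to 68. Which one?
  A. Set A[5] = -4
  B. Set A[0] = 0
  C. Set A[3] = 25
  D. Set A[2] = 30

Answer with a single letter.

Option A: A[5] 36->-4, delta=-40, new_sum=108+(-40)=68 <-- matches target
Option B: A[0] 7->0, delta=-7, new_sum=108+(-7)=101
Option C: A[3] -4->25, delta=29, new_sum=108+(29)=137
Option D: A[2] 34->30, delta=-4, new_sum=108+(-4)=104

Answer: A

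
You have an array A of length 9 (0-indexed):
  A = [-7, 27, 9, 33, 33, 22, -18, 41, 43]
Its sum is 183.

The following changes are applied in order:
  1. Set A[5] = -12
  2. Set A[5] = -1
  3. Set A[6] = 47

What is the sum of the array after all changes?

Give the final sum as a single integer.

Initial sum: 183
Change 1: A[5] 22 -> -12, delta = -34, sum = 149
Change 2: A[5] -12 -> -1, delta = 11, sum = 160
Change 3: A[6] -18 -> 47, delta = 65, sum = 225

Answer: 225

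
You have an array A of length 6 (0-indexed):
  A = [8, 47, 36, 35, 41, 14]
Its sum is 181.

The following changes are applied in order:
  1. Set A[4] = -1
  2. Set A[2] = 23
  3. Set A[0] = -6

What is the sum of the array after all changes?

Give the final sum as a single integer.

Answer: 112

Derivation:
Initial sum: 181
Change 1: A[4] 41 -> -1, delta = -42, sum = 139
Change 2: A[2] 36 -> 23, delta = -13, sum = 126
Change 3: A[0] 8 -> -6, delta = -14, sum = 112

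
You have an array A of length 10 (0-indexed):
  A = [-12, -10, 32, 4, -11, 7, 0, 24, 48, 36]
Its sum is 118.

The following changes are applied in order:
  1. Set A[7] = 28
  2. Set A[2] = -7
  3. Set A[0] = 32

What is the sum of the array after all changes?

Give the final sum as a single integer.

Initial sum: 118
Change 1: A[7] 24 -> 28, delta = 4, sum = 122
Change 2: A[2] 32 -> -7, delta = -39, sum = 83
Change 3: A[0] -12 -> 32, delta = 44, sum = 127

Answer: 127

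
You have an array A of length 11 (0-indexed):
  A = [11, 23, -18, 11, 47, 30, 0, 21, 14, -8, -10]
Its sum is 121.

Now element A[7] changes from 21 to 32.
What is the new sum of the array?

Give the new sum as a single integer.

Old value at index 7: 21
New value at index 7: 32
Delta = 32 - 21 = 11
New sum = old_sum + delta = 121 + (11) = 132

Answer: 132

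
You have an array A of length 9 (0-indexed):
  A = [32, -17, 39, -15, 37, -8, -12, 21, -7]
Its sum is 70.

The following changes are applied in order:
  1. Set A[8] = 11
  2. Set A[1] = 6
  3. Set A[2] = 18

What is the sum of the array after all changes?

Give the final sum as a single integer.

Answer: 90

Derivation:
Initial sum: 70
Change 1: A[8] -7 -> 11, delta = 18, sum = 88
Change 2: A[1] -17 -> 6, delta = 23, sum = 111
Change 3: A[2] 39 -> 18, delta = -21, sum = 90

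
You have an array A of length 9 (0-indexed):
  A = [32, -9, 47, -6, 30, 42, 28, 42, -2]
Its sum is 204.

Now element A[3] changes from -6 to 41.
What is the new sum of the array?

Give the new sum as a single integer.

Old value at index 3: -6
New value at index 3: 41
Delta = 41 - -6 = 47
New sum = old_sum + delta = 204 + (47) = 251

Answer: 251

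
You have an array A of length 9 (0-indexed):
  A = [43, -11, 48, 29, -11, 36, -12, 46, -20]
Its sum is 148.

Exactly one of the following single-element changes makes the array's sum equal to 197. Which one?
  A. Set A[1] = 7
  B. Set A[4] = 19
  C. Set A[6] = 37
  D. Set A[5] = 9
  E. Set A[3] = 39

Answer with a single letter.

Answer: C

Derivation:
Option A: A[1] -11->7, delta=18, new_sum=148+(18)=166
Option B: A[4] -11->19, delta=30, new_sum=148+(30)=178
Option C: A[6] -12->37, delta=49, new_sum=148+(49)=197 <-- matches target
Option D: A[5] 36->9, delta=-27, new_sum=148+(-27)=121
Option E: A[3] 29->39, delta=10, new_sum=148+(10)=158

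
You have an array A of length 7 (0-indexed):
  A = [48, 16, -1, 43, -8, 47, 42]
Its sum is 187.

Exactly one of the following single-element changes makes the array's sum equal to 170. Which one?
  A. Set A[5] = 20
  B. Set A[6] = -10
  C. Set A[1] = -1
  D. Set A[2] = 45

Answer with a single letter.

Answer: C

Derivation:
Option A: A[5] 47->20, delta=-27, new_sum=187+(-27)=160
Option B: A[6] 42->-10, delta=-52, new_sum=187+(-52)=135
Option C: A[1] 16->-1, delta=-17, new_sum=187+(-17)=170 <-- matches target
Option D: A[2] -1->45, delta=46, new_sum=187+(46)=233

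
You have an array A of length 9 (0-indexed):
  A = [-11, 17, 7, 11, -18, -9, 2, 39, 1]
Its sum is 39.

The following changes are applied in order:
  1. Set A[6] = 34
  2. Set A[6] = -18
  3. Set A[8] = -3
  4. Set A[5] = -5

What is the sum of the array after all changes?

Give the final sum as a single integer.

Answer: 19

Derivation:
Initial sum: 39
Change 1: A[6] 2 -> 34, delta = 32, sum = 71
Change 2: A[6] 34 -> -18, delta = -52, sum = 19
Change 3: A[8] 1 -> -3, delta = -4, sum = 15
Change 4: A[5] -9 -> -5, delta = 4, sum = 19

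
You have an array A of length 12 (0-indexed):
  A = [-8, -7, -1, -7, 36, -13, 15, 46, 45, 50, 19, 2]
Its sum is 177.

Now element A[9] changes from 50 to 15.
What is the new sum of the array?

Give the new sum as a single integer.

Answer: 142

Derivation:
Old value at index 9: 50
New value at index 9: 15
Delta = 15 - 50 = -35
New sum = old_sum + delta = 177 + (-35) = 142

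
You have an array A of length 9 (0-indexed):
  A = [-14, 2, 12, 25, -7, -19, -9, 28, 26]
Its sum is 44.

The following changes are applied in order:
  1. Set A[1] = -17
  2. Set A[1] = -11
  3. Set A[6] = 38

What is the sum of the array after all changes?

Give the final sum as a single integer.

Answer: 78

Derivation:
Initial sum: 44
Change 1: A[1] 2 -> -17, delta = -19, sum = 25
Change 2: A[1] -17 -> -11, delta = 6, sum = 31
Change 3: A[6] -9 -> 38, delta = 47, sum = 78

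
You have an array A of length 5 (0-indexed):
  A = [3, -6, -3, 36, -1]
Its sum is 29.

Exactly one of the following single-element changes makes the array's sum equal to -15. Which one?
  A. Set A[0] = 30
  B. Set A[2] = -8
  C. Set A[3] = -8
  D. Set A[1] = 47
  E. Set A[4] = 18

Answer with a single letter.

Option A: A[0] 3->30, delta=27, new_sum=29+(27)=56
Option B: A[2] -3->-8, delta=-5, new_sum=29+(-5)=24
Option C: A[3] 36->-8, delta=-44, new_sum=29+(-44)=-15 <-- matches target
Option D: A[1] -6->47, delta=53, new_sum=29+(53)=82
Option E: A[4] -1->18, delta=19, new_sum=29+(19)=48

Answer: C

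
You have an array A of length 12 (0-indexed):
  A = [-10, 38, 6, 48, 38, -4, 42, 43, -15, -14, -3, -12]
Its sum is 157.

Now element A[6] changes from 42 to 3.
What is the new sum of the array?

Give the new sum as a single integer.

Answer: 118

Derivation:
Old value at index 6: 42
New value at index 6: 3
Delta = 3 - 42 = -39
New sum = old_sum + delta = 157 + (-39) = 118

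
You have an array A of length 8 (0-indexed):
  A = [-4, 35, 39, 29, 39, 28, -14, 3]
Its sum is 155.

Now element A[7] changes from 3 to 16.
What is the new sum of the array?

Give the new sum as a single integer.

Old value at index 7: 3
New value at index 7: 16
Delta = 16 - 3 = 13
New sum = old_sum + delta = 155 + (13) = 168

Answer: 168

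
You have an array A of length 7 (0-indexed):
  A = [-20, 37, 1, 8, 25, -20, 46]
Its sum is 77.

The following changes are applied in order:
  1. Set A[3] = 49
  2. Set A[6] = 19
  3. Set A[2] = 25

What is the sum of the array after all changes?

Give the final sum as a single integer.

Answer: 115

Derivation:
Initial sum: 77
Change 1: A[3] 8 -> 49, delta = 41, sum = 118
Change 2: A[6] 46 -> 19, delta = -27, sum = 91
Change 3: A[2] 1 -> 25, delta = 24, sum = 115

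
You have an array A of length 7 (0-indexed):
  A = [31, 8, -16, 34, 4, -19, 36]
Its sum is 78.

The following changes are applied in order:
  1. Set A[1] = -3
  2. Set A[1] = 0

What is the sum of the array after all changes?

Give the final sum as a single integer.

Initial sum: 78
Change 1: A[1] 8 -> -3, delta = -11, sum = 67
Change 2: A[1] -3 -> 0, delta = 3, sum = 70

Answer: 70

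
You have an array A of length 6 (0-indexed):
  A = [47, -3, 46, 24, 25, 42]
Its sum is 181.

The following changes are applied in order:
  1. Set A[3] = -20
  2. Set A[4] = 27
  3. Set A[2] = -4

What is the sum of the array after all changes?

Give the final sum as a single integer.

Initial sum: 181
Change 1: A[3] 24 -> -20, delta = -44, sum = 137
Change 2: A[4] 25 -> 27, delta = 2, sum = 139
Change 3: A[2] 46 -> -4, delta = -50, sum = 89

Answer: 89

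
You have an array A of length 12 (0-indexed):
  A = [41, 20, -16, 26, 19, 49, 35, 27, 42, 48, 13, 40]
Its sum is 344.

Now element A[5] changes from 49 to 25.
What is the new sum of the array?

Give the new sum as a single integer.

Answer: 320

Derivation:
Old value at index 5: 49
New value at index 5: 25
Delta = 25 - 49 = -24
New sum = old_sum + delta = 344 + (-24) = 320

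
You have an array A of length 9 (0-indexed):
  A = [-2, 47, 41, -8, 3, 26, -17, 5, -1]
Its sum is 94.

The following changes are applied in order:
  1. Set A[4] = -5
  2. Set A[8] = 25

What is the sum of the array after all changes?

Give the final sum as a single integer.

Initial sum: 94
Change 1: A[4] 3 -> -5, delta = -8, sum = 86
Change 2: A[8] -1 -> 25, delta = 26, sum = 112

Answer: 112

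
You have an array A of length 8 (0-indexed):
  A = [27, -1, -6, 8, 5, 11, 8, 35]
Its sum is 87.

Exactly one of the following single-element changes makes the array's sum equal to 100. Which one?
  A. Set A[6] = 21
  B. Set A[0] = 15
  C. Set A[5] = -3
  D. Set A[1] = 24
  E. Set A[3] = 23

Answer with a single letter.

Option A: A[6] 8->21, delta=13, new_sum=87+(13)=100 <-- matches target
Option B: A[0] 27->15, delta=-12, new_sum=87+(-12)=75
Option C: A[5] 11->-3, delta=-14, new_sum=87+(-14)=73
Option D: A[1] -1->24, delta=25, new_sum=87+(25)=112
Option E: A[3] 8->23, delta=15, new_sum=87+(15)=102

Answer: A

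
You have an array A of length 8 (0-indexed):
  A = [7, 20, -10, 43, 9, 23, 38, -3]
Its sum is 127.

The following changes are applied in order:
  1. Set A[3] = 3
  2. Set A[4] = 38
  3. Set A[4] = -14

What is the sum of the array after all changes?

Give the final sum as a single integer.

Initial sum: 127
Change 1: A[3] 43 -> 3, delta = -40, sum = 87
Change 2: A[4] 9 -> 38, delta = 29, sum = 116
Change 3: A[4] 38 -> -14, delta = -52, sum = 64

Answer: 64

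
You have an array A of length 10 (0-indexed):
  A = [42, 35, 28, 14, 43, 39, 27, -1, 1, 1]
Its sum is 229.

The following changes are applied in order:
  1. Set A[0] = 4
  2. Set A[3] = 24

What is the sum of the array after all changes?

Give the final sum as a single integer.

Initial sum: 229
Change 1: A[0] 42 -> 4, delta = -38, sum = 191
Change 2: A[3] 14 -> 24, delta = 10, sum = 201

Answer: 201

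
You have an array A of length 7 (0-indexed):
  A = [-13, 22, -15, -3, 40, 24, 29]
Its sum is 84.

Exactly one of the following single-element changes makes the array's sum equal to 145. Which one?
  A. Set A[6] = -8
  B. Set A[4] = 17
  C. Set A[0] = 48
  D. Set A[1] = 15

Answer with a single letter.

Option A: A[6] 29->-8, delta=-37, new_sum=84+(-37)=47
Option B: A[4] 40->17, delta=-23, new_sum=84+(-23)=61
Option C: A[0] -13->48, delta=61, new_sum=84+(61)=145 <-- matches target
Option D: A[1] 22->15, delta=-7, new_sum=84+(-7)=77

Answer: C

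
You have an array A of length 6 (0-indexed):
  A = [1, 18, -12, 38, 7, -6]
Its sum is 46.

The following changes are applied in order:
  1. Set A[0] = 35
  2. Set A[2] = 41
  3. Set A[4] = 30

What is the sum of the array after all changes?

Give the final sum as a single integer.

Initial sum: 46
Change 1: A[0] 1 -> 35, delta = 34, sum = 80
Change 2: A[2] -12 -> 41, delta = 53, sum = 133
Change 3: A[4] 7 -> 30, delta = 23, sum = 156

Answer: 156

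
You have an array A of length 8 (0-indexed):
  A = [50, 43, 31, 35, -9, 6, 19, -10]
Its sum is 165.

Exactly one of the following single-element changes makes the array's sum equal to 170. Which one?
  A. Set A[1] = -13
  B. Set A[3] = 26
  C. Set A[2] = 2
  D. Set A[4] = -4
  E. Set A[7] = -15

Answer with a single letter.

Answer: D

Derivation:
Option A: A[1] 43->-13, delta=-56, new_sum=165+(-56)=109
Option B: A[3] 35->26, delta=-9, new_sum=165+(-9)=156
Option C: A[2] 31->2, delta=-29, new_sum=165+(-29)=136
Option D: A[4] -9->-4, delta=5, new_sum=165+(5)=170 <-- matches target
Option E: A[7] -10->-15, delta=-5, new_sum=165+(-5)=160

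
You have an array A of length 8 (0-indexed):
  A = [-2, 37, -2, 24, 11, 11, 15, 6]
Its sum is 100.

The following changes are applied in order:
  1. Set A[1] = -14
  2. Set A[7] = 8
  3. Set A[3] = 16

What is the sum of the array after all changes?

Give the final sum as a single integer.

Answer: 43

Derivation:
Initial sum: 100
Change 1: A[1] 37 -> -14, delta = -51, sum = 49
Change 2: A[7] 6 -> 8, delta = 2, sum = 51
Change 3: A[3] 24 -> 16, delta = -8, sum = 43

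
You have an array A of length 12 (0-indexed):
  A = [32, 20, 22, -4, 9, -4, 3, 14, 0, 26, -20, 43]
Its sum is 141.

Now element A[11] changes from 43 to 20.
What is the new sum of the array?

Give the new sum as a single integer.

Answer: 118

Derivation:
Old value at index 11: 43
New value at index 11: 20
Delta = 20 - 43 = -23
New sum = old_sum + delta = 141 + (-23) = 118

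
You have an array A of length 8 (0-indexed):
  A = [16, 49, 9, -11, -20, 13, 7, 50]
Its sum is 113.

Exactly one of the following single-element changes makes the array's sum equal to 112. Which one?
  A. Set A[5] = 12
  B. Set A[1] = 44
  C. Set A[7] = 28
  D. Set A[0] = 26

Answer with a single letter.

Option A: A[5] 13->12, delta=-1, new_sum=113+(-1)=112 <-- matches target
Option B: A[1] 49->44, delta=-5, new_sum=113+(-5)=108
Option C: A[7] 50->28, delta=-22, new_sum=113+(-22)=91
Option D: A[0] 16->26, delta=10, new_sum=113+(10)=123

Answer: A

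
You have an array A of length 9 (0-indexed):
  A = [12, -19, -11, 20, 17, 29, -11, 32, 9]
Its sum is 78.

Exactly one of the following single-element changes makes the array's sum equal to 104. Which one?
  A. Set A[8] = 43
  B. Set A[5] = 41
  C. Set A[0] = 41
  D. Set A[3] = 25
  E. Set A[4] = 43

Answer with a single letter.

Option A: A[8] 9->43, delta=34, new_sum=78+(34)=112
Option B: A[5] 29->41, delta=12, new_sum=78+(12)=90
Option C: A[0] 12->41, delta=29, new_sum=78+(29)=107
Option D: A[3] 20->25, delta=5, new_sum=78+(5)=83
Option E: A[4] 17->43, delta=26, new_sum=78+(26)=104 <-- matches target

Answer: E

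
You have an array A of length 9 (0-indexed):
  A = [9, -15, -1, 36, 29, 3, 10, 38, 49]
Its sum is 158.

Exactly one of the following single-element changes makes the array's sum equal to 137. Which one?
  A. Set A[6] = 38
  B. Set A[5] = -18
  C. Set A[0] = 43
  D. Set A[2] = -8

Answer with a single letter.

Answer: B

Derivation:
Option A: A[6] 10->38, delta=28, new_sum=158+(28)=186
Option B: A[5] 3->-18, delta=-21, new_sum=158+(-21)=137 <-- matches target
Option C: A[0] 9->43, delta=34, new_sum=158+(34)=192
Option D: A[2] -1->-8, delta=-7, new_sum=158+(-7)=151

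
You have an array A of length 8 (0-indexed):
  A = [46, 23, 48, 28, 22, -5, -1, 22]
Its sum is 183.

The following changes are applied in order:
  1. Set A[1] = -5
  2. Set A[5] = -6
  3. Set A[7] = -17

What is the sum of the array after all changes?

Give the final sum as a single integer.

Answer: 115

Derivation:
Initial sum: 183
Change 1: A[1] 23 -> -5, delta = -28, sum = 155
Change 2: A[5] -5 -> -6, delta = -1, sum = 154
Change 3: A[7] 22 -> -17, delta = -39, sum = 115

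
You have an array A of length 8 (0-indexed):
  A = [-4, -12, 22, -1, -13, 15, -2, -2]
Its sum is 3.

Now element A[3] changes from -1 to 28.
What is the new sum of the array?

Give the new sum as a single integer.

Answer: 32

Derivation:
Old value at index 3: -1
New value at index 3: 28
Delta = 28 - -1 = 29
New sum = old_sum + delta = 3 + (29) = 32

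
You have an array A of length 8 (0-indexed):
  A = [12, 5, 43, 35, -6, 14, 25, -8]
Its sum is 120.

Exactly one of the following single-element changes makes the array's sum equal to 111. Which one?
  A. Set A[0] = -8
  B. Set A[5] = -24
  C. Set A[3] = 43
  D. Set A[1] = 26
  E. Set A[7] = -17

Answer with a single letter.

Option A: A[0] 12->-8, delta=-20, new_sum=120+(-20)=100
Option B: A[5] 14->-24, delta=-38, new_sum=120+(-38)=82
Option C: A[3] 35->43, delta=8, new_sum=120+(8)=128
Option D: A[1] 5->26, delta=21, new_sum=120+(21)=141
Option E: A[7] -8->-17, delta=-9, new_sum=120+(-9)=111 <-- matches target

Answer: E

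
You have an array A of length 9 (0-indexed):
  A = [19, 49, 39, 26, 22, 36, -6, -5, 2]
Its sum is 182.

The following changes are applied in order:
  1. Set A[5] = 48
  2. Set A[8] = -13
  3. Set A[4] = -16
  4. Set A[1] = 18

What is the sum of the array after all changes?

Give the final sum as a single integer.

Initial sum: 182
Change 1: A[5] 36 -> 48, delta = 12, sum = 194
Change 2: A[8] 2 -> -13, delta = -15, sum = 179
Change 3: A[4] 22 -> -16, delta = -38, sum = 141
Change 4: A[1] 49 -> 18, delta = -31, sum = 110

Answer: 110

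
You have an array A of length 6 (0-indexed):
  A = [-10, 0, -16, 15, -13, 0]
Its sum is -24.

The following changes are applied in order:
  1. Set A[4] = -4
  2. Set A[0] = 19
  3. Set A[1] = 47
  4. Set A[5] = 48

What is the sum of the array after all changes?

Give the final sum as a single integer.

Initial sum: -24
Change 1: A[4] -13 -> -4, delta = 9, sum = -15
Change 2: A[0] -10 -> 19, delta = 29, sum = 14
Change 3: A[1] 0 -> 47, delta = 47, sum = 61
Change 4: A[5] 0 -> 48, delta = 48, sum = 109

Answer: 109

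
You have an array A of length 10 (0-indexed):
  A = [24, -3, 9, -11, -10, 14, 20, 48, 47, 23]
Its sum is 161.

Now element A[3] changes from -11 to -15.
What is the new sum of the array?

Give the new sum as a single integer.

Old value at index 3: -11
New value at index 3: -15
Delta = -15 - -11 = -4
New sum = old_sum + delta = 161 + (-4) = 157

Answer: 157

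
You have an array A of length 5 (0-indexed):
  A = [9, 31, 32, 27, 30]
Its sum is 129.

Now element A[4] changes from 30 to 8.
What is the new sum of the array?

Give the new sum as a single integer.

Answer: 107

Derivation:
Old value at index 4: 30
New value at index 4: 8
Delta = 8 - 30 = -22
New sum = old_sum + delta = 129 + (-22) = 107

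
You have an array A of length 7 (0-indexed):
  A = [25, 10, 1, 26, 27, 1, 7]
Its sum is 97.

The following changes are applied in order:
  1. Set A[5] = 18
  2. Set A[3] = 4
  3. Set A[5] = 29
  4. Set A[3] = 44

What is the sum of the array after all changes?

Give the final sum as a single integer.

Initial sum: 97
Change 1: A[5] 1 -> 18, delta = 17, sum = 114
Change 2: A[3] 26 -> 4, delta = -22, sum = 92
Change 3: A[5] 18 -> 29, delta = 11, sum = 103
Change 4: A[3] 4 -> 44, delta = 40, sum = 143

Answer: 143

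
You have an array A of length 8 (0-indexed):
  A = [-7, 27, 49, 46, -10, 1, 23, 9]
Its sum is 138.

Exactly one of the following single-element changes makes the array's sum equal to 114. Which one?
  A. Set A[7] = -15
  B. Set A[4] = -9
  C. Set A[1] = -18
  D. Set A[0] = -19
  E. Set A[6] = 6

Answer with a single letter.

Option A: A[7] 9->-15, delta=-24, new_sum=138+(-24)=114 <-- matches target
Option B: A[4] -10->-9, delta=1, new_sum=138+(1)=139
Option C: A[1] 27->-18, delta=-45, new_sum=138+(-45)=93
Option D: A[0] -7->-19, delta=-12, new_sum=138+(-12)=126
Option E: A[6] 23->6, delta=-17, new_sum=138+(-17)=121

Answer: A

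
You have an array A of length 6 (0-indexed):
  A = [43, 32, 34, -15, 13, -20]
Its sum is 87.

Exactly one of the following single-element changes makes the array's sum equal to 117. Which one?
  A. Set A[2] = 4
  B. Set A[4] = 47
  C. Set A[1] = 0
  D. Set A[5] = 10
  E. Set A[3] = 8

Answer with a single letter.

Option A: A[2] 34->4, delta=-30, new_sum=87+(-30)=57
Option B: A[4] 13->47, delta=34, new_sum=87+(34)=121
Option C: A[1] 32->0, delta=-32, new_sum=87+(-32)=55
Option D: A[5] -20->10, delta=30, new_sum=87+(30)=117 <-- matches target
Option E: A[3] -15->8, delta=23, new_sum=87+(23)=110

Answer: D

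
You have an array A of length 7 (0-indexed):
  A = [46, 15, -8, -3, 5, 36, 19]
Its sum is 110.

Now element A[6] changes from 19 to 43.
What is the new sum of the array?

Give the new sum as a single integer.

Old value at index 6: 19
New value at index 6: 43
Delta = 43 - 19 = 24
New sum = old_sum + delta = 110 + (24) = 134

Answer: 134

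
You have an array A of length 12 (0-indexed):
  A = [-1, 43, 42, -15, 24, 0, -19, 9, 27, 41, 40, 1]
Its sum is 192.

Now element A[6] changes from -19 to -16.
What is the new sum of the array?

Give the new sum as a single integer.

Old value at index 6: -19
New value at index 6: -16
Delta = -16 - -19 = 3
New sum = old_sum + delta = 192 + (3) = 195

Answer: 195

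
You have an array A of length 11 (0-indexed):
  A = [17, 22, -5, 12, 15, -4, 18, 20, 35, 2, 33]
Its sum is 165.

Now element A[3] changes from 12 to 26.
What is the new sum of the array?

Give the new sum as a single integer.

Answer: 179

Derivation:
Old value at index 3: 12
New value at index 3: 26
Delta = 26 - 12 = 14
New sum = old_sum + delta = 165 + (14) = 179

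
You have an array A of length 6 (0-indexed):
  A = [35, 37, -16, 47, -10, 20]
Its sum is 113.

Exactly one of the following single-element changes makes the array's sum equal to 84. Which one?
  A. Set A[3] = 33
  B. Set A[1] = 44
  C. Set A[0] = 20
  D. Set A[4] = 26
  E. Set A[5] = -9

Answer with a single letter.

Answer: E

Derivation:
Option A: A[3] 47->33, delta=-14, new_sum=113+(-14)=99
Option B: A[1] 37->44, delta=7, new_sum=113+(7)=120
Option C: A[0] 35->20, delta=-15, new_sum=113+(-15)=98
Option D: A[4] -10->26, delta=36, new_sum=113+(36)=149
Option E: A[5] 20->-9, delta=-29, new_sum=113+(-29)=84 <-- matches target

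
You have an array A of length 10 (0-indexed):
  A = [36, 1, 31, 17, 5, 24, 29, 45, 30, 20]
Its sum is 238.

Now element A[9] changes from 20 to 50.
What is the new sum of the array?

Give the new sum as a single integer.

Answer: 268

Derivation:
Old value at index 9: 20
New value at index 9: 50
Delta = 50 - 20 = 30
New sum = old_sum + delta = 238 + (30) = 268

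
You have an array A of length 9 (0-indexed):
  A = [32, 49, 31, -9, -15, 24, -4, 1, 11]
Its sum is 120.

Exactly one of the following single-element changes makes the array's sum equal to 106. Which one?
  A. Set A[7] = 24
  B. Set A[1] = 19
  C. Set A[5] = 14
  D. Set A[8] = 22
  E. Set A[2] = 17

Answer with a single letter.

Option A: A[7] 1->24, delta=23, new_sum=120+(23)=143
Option B: A[1] 49->19, delta=-30, new_sum=120+(-30)=90
Option C: A[5] 24->14, delta=-10, new_sum=120+(-10)=110
Option D: A[8] 11->22, delta=11, new_sum=120+(11)=131
Option E: A[2] 31->17, delta=-14, new_sum=120+(-14)=106 <-- matches target

Answer: E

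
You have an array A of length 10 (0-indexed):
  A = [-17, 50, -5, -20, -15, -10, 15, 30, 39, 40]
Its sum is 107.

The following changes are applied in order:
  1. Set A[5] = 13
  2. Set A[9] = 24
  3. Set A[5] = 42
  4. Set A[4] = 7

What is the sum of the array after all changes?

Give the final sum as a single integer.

Initial sum: 107
Change 1: A[5] -10 -> 13, delta = 23, sum = 130
Change 2: A[9] 40 -> 24, delta = -16, sum = 114
Change 3: A[5] 13 -> 42, delta = 29, sum = 143
Change 4: A[4] -15 -> 7, delta = 22, sum = 165

Answer: 165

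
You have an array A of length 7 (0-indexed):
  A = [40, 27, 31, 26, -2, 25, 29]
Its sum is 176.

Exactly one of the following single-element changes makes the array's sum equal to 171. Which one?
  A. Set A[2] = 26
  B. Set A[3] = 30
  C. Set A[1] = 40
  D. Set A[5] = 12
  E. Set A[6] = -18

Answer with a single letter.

Option A: A[2] 31->26, delta=-5, new_sum=176+(-5)=171 <-- matches target
Option B: A[3] 26->30, delta=4, new_sum=176+(4)=180
Option C: A[1] 27->40, delta=13, new_sum=176+(13)=189
Option D: A[5] 25->12, delta=-13, new_sum=176+(-13)=163
Option E: A[6] 29->-18, delta=-47, new_sum=176+(-47)=129

Answer: A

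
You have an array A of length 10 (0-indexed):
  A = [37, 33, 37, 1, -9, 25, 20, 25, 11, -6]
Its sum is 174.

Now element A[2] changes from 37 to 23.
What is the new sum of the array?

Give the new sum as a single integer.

Answer: 160

Derivation:
Old value at index 2: 37
New value at index 2: 23
Delta = 23 - 37 = -14
New sum = old_sum + delta = 174 + (-14) = 160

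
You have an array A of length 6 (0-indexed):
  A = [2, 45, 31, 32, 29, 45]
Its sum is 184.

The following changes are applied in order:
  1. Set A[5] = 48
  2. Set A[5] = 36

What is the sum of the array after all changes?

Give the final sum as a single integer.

Initial sum: 184
Change 1: A[5] 45 -> 48, delta = 3, sum = 187
Change 2: A[5] 48 -> 36, delta = -12, sum = 175

Answer: 175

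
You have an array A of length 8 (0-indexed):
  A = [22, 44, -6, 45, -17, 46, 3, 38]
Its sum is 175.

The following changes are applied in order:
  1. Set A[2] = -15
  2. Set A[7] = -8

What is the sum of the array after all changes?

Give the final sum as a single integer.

Answer: 120

Derivation:
Initial sum: 175
Change 1: A[2] -6 -> -15, delta = -9, sum = 166
Change 2: A[7] 38 -> -8, delta = -46, sum = 120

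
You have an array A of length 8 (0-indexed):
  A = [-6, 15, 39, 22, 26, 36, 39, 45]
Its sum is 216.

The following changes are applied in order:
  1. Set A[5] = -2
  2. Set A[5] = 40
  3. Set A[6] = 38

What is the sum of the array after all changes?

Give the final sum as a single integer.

Answer: 219

Derivation:
Initial sum: 216
Change 1: A[5] 36 -> -2, delta = -38, sum = 178
Change 2: A[5] -2 -> 40, delta = 42, sum = 220
Change 3: A[6] 39 -> 38, delta = -1, sum = 219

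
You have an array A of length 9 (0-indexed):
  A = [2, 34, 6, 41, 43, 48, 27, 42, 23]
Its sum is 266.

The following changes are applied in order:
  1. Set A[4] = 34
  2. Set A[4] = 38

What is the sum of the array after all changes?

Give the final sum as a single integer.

Answer: 261

Derivation:
Initial sum: 266
Change 1: A[4] 43 -> 34, delta = -9, sum = 257
Change 2: A[4] 34 -> 38, delta = 4, sum = 261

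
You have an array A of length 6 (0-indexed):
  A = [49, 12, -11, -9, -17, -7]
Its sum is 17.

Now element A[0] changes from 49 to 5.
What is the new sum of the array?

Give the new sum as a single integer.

Old value at index 0: 49
New value at index 0: 5
Delta = 5 - 49 = -44
New sum = old_sum + delta = 17 + (-44) = -27

Answer: -27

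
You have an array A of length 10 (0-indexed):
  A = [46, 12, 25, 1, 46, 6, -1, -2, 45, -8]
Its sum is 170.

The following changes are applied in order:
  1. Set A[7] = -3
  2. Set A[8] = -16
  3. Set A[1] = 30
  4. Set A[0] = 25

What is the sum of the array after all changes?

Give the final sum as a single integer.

Initial sum: 170
Change 1: A[7] -2 -> -3, delta = -1, sum = 169
Change 2: A[8] 45 -> -16, delta = -61, sum = 108
Change 3: A[1] 12 -> 30, delta = 18, sum = 126
Change 4: A[0] 46 -> 25, delta = -21, sum = 105

Answer: 105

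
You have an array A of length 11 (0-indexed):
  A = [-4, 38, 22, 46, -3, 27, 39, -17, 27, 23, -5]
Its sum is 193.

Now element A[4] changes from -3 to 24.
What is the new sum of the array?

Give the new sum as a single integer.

Answer: 220

Derivation:
Old value at index 4: -3
New value at index 4: 24
Delta = 24 - -3 = 27
New sum = old_sum + delta = 193 + (27) = 220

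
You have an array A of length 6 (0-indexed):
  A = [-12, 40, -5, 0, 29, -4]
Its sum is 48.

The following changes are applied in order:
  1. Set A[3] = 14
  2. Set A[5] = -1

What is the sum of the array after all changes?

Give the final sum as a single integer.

Initial sum: 48
Change 1: A[3] 0 -> 14, delta = 14, sum = 62
Change 2: A[5] -4 -> -1, delta = 3, sum = 65

Answer: 65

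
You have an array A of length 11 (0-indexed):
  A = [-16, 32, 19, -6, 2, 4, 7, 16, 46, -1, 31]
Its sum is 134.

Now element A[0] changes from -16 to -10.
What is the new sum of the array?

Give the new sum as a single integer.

Answer: 140

Derivation:
Old value at index 0: -16
New value at index 0: -10
Delta = -10 - -16 = 6
New sum = old_sum + delta = 134 + (6) = 140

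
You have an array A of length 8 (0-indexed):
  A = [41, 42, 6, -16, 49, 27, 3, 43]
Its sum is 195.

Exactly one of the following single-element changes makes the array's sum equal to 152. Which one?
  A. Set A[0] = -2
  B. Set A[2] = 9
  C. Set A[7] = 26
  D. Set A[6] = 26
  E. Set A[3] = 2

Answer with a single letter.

Option A: A[0] 41->-2, delta=-43, new_sum=195+(-43)=152 <-- matches target
Option B: A[2] 6->9, delta=3, new_sum=195+(3)=198
Option C: A[7] 43->26, delta=-17, new_sum=195+(-17)=178
Option D: A[6] 3->26, delta=23, new_sum=195+(23)=218
Option E: A[3] -16->2, delta=18, new_sum=195+(18)=213

Answer: A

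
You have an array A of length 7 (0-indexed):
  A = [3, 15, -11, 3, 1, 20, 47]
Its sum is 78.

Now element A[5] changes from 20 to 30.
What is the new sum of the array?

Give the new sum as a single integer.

Old value at index 5: 20
New value at index 5: 30
Delta = 30 - 20 = 10
New sum = old_sum + delta = 78 + (10) = 88

Answer: 88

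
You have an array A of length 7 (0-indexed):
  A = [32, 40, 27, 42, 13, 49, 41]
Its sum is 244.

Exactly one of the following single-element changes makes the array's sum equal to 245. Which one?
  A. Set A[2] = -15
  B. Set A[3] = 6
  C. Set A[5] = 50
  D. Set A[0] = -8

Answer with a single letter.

Answer: C

Derivation:
Option A: A[2] 27->-15, delta=-42, new_sum=244+(-42)=202
Option B: A[3] 42->6, delta=-36, new_sum=244+(-36)=208
Option C: A[5] 49->50, delta=1, new_sum=244+(1)=245 <-- matches target
Option D: A[0] 32->-8, delta=-40, new_sum=244+(-40)=204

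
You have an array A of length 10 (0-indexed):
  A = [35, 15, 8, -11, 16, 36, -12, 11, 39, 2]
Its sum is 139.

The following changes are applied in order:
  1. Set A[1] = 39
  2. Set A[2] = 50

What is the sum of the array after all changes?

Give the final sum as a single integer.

Initial sum: 139
Change 1: A[1] 15 -> 39, delta = 24, sum = 163
Change 2: A[2] 8 -> 50, delta = 42, sum = 205

Answer: 205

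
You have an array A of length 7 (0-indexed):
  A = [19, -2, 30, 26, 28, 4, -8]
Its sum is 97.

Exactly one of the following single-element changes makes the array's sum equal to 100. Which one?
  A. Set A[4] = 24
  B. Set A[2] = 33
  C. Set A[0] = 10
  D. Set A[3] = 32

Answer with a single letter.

Option A: A[4] 28->24, delta=-4, new_sum=97+(-4)=93
Option B: A[2] 30->33, delta=3, new_sum=97+(3)=100 <-- matches target
Option C: A[0] 19->10, delta=-9, new_sum=97+(-9)=88
Option D: A[3] 26->32, delta=6, new_sum=97+(6)=103

Answer: B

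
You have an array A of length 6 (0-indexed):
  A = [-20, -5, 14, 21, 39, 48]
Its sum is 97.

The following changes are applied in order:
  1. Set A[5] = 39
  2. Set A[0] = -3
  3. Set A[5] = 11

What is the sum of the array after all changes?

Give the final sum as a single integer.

Initial sum: 97
Change 1: A[5] 48 -> 39, delta = -9, sum = 88
Change 2: A[0] -20 -> -3, delta = 17, sum = 105
Change 3: A[5] 39 -> 11, delta = -28, sum = 77

Answer: 77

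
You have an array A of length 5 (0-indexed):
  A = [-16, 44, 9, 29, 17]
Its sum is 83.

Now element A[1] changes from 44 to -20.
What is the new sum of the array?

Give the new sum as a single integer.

Answer: 19

Derivation:
Old value at index 1: 44
New value at index 1: -20
Delta = -20 - 44 = -64
New sum = old_sum + delta = 83 + (-64) = 19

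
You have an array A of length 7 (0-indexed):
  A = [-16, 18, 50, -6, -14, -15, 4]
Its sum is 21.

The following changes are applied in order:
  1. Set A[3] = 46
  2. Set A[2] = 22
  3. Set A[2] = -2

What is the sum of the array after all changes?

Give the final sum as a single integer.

Initial sum: 21
Change 1: A[3] -6 -> 46, delta = 52, sum = 73
Change 2: A[2] 50 -> 22, delta = -28, sum = 45
Change 3: A[2] 22 -> -2, delta = -24, sum = 21

Answer: 21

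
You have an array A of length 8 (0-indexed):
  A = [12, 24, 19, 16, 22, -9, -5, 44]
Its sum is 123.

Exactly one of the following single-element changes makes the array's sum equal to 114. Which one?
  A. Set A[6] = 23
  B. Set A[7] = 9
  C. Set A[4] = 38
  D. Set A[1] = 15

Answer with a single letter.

Answer: D

Derivation:
Option A: A[6] -5->23, delta=28, new_sum=123+(28)=151
Option B: A[7] 44->9, delta=-35, new_sum=123+(-35)=88
Option C: A[4] 22->38, delta=16, new_sum=123+(16)=139
Option D: A[1] 24->15, delta=-9, new_sum=123+(-9)=114 <-- matches target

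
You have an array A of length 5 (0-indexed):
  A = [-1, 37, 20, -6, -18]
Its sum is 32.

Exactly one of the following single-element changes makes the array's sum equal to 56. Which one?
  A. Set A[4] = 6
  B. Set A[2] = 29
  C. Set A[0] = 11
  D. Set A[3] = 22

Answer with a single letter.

Answer: A

Derivation:
Option A: A[4] -18->6, delta=24, new_sum=32+(24)=56 <-- matches target
Option B: A[2] 20->29, delta=9, new_sum=32+(9)=41
Option C: A[0] -1->11, delta=12, new_sum=32+(12)=44
Option D: A[3] -6->22, delta=28, new_sum=32+(28)=60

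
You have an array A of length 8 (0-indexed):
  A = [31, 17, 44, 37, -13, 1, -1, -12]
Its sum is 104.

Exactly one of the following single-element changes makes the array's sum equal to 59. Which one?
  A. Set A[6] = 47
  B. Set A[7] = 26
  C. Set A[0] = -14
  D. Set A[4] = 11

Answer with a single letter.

Option A: A[6] -1->47, delta=48, new_sum=104+(48)=152
Option B: A[7] -12->26, delta=38, new_sum=104+(38)=142
Option C: A[0] 31->-14, delta=-45, new_sum=104+(-45)=59 <-- matches target
Option D: A[4] -13->11, delta=24, new_sum=104+(24)=128

Answer: C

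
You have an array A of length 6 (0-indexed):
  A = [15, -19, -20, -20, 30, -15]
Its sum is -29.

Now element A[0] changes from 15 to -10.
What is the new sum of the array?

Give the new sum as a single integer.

Answer: -54

Derivation:
Old value at index 0: 15
New value at index 0: -10
Delta = -10 - 15 = -25
New sum = old_sum + delta = -29 + (-25) = -54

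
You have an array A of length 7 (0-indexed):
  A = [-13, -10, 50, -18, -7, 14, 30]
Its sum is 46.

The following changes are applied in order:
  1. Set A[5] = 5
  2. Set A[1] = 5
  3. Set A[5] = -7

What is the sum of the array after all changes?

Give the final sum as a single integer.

Initial sum: 46
Change 1: A[5] 14 -> 5, delta = -9, sum = 37
Change 2: A[1] -10 -> 5, delta = 15, sum = 52
Change 3: A[5] 5 -> -7, delta = -12, sum = 40

Answer: 40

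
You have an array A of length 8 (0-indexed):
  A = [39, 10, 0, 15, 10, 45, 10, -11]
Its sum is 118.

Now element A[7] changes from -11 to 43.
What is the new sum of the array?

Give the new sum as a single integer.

Old value at index 7: -11
New value at index 7: 43
Delta = 43 - -11 = 54
New sum = old_sum + delta = 118 + (54) = 172

Answer: 172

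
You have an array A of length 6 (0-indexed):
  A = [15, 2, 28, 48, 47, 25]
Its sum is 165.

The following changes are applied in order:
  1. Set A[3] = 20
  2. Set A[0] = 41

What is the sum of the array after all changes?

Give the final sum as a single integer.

Initial sum: 165
Change 1: A[3] 48 -> 20, delta = -28, sum = 137
Change 2: A[0] 15 -> 41, delta = 26, sum = 163

Answer: 163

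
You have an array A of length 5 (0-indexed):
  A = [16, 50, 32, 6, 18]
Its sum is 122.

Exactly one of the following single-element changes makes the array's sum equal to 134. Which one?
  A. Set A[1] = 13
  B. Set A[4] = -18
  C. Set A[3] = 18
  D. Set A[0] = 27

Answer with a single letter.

Option A: A[1] 50->13, delta=-37, new_sum=122+(-37)=85
Option B: A[4] 18->-18, delta=-36, new_sum=122+(-36)=86
Option C: A[3] 6->18, delta=12, new_sum=122+(12)=134 <-- matches target
Option D: A[0] 16->27, delta=11, new_sum=122+(11)=133

Answer: C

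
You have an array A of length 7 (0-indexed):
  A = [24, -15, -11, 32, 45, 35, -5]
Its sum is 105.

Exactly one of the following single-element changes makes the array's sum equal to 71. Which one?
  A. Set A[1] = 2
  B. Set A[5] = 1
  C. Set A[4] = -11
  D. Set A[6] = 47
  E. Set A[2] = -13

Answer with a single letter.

Option A: A[1] -15->2, delta=17, new_sum=105+(17)=122
Option B: A[5] 35->1, delta=-34, new_sum=105+(-34)=71 <-- matches target
Option C: A[4] 45->-11, delta=-56, new_sum=105+(-56)=49
Option D: A[6] -5->47, delta=52, new_sum=105+(52)=157
Option E: A[2] -11->-13, delta=-2, new_sum=105+(-2)=103

Answer: B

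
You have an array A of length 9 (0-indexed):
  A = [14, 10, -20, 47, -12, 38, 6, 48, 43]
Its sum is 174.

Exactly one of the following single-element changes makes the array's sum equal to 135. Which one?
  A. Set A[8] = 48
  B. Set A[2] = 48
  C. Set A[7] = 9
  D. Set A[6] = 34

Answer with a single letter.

Answer: C

Derivation:
Option A: A[8] 43->48, delta=5, new_sum=174+(5)=179
Option B: A[2] -20->48, delta=68, new_sum=174+(68)=242
Option C: A[7] 48->9, delta=-39, new_sum=174+(-39)=135 <-- matches target
Option D: A[6] 6->34, delta=28, new_sum=174+(28)=202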